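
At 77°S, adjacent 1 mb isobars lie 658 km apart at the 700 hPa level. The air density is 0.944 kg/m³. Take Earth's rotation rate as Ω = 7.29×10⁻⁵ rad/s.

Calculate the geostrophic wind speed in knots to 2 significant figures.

2.2 knots

Coriolis parameter at 77°S:
f = 2Ω sin φ = 2 × 7.29×10⁻⁵ × sin 77° = 1.42×10⁻⁴ s⁻¹
Pressure gradient: |∂P/∂n| = 100 Pa / 658000 m = 1.52×10⁻⁴ Pa/m
Geostrophic balance (pressure-gradient force = Coriolis force):
V_g = (1/(fρ)) |∂P/∂n| = 1.52×10⁻⁴ / (1.42×10⁻⁴ × 0.944) = 1.13 m/s
Converting: 1.13 m/s × 1.944 = 2.2 knots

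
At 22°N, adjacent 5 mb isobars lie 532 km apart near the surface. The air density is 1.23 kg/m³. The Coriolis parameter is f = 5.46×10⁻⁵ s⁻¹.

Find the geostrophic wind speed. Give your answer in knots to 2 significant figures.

Pressure gradient: |∂P/∂n| = 500 Pa / 532000 m = 9.40×10⁻⁴ Pa/m
Geostrophic balance (pressure-gradient force = Coriolis force):
V_g = (1/(fρ)) |∂P/∂n| = 9.40×10⁻⁴ / (5.46×10⁻⁵ × 1.23) = 14.0 m/s
Converting: 14.0 m/s × 1.944 = 27 knots

27 knots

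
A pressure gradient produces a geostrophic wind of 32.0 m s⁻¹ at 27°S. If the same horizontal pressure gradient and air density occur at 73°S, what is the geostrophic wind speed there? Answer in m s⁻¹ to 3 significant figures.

With the same pressure gradient and density, V_g ∝ 1/f ∝ 1/sin φ.
V₂ = V₁ · sin φ₁ / sin φ₂ = 32.0 × sin 27° / sin 73°
V₂ = 32.0 × 0.4540/0.9563 = 15.2 m s⁻¹

15.2 m s⁻¹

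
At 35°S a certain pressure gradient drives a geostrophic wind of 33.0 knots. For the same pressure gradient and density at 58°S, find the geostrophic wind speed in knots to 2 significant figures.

With the same pressure gradient and density, V_g ∝ 1/f ∝ 1/sin φ.
V₂ = V₁ · sin φ₁ / sin φ₂ = 33.0 × sin 35° / sin 58°
V₂ = 33.0 × 0.5736/0.8480 = 22 knots

22 knots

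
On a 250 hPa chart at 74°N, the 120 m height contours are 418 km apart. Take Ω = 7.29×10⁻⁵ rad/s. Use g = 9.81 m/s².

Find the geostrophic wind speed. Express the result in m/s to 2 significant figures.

20 m/s

Coriolis parameter at 74°N:
f = 2Ω sin φ = 2 × 7.29×10⁻⁵ × sin 74° = 1.40×10⁻⁴ s⁻¹
Height gradient: |∂Z/∂n| = 120 m / 418000 m = 2.87×10⁻⁴
On a pressure surface, geostrophic balance gives V_g = (g/f)|∂Z/∂n|:
V_g = 9.81 × 2.87×10⁻⁴ / 1.40×10⁻⁴ = 20.1 m/s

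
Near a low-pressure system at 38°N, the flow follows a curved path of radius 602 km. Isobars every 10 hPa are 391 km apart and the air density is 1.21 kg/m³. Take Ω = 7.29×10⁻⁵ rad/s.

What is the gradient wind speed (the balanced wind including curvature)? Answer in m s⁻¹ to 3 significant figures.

17.7 m s⁻¹

Coriolis parameter at 38°N:
f = 2Ω sin φ = 2 × 7.29×10⁻⁵ × sin 38° = 8.98×10⁻⁵ s⁻¹
Pressure gradient: |∂P/∂n| = 1000 Pa / 391000 m = 2.56×10⁻³ Pa/m
Geostrophic speed: V_g = |∂P/∂n|/(fρ) = 2.56×10⁻³/(8.98×10⁻⁵ × 1.21) = 23.5 m/s
Around a low, centrifugal force acts outward with Coriolis, so pressure-gradient force balances both:
(1/ρ)|∂P/∂n| = fV + V²/R  →  V² + fR·V − fR·V_g = 0
With fR = 8.98×10⁻⁵ × 602×10³ m = 54.0 m/s:
V = [−fR + √((fR)² + 4 fR V_g)]/2 = [−54.0 + √(54.0² + 4×54.0×23.5)]/2 = 17.7 m/s
Subgeostrophic (V < V_g = 23.5 m/s), as expected around a low.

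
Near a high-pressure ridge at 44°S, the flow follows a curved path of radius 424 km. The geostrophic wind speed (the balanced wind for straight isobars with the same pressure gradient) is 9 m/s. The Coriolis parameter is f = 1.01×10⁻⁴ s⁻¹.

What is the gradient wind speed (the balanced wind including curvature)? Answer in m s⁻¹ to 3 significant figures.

12.9 m s⁻¹

Around a high, pressure-gradient force acts outward with centrifugal, so Coriolis balances both:
fV = (1/ρ)|∂P/∂n| + V²/R  →  V² − fR·V + fR·V_g = 0
With fR = 1.01×10⁻⁴ × 424×10³ m = 42.8 m/s:
V = [fR − √((fR)² − 4 fR V_g)]/2 = [42.8 − √(42.8² − 4×42.8×9)]/2 = 12.9 m/s
Supergeostrophic (V > V_g = 9 m/s), as expected around a high.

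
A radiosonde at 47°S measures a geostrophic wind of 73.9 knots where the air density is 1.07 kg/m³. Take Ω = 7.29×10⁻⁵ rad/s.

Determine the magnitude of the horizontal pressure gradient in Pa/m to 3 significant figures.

Coriolis parameter at 47°S:
f = 2Ω sin φ = 2 × 7.29×10⁻⁵ × sin 47° = 1.07×10⁻⁴ s⁻¹
Wind speed in SI: 73.9 knots = 38.0 m/s
Geostrophic balance rearranged: |∂P/∂n| = f ρ V_g
|∂P/∂n| = 1.07×10⁻⁴ × 1.07 × 38.0 = 4.34×10⁻³ Pa/m

4.34×10⁻³ Pa/m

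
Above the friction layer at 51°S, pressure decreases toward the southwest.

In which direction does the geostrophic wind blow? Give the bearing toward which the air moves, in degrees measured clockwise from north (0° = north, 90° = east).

The pressure-gradient force points toward the southwest (bearing 225°).
Geostrophic balance: in the Southern Hemisphere the Coriolis force deflects motion to the left, so the geostrophic wind blows 90° to the left of the pressure-gradient force (low pressure on the right).
Rotating 225° by 90° counterclockwise gives 135° — the wind blows toward the southeast.

135°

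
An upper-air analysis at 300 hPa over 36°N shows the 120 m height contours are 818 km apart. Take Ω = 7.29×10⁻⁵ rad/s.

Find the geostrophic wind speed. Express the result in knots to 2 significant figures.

33 knots

Coriolis parameter at 36°N:
f = 2Ω sin φ = 2 × 7.29×10⁻⁵ × sin 36° = 8.57×10⁻⁵ s⁻¹
Height gradient: |∂Z/∂n| = 120 m / 818000 m = 1.47×10⁻⁴
On a pressure surface, geostrophic balance gives V_g = (g/f)|∂Z/∂n|:
V_g = 9.81 × 1.47×10⁻⁴ / 8.57×10⁻⁵ = 16.8 m/s
Converting: 16.8 m/s × 1.944 = 33 knots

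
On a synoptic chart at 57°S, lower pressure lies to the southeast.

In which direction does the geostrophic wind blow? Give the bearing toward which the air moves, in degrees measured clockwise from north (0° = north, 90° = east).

045°

The pressure-gradient force points toward the southeast (bearing 135°).
Geostrophic balance: in the Southern Hemisphere the Coriolis force deflects motion to the left, so the geostrophic wind blows 90° to the left of the pressure-gradient force (low pressure on the right).
Rotating 135° by 90° counterclockwise gives 045° — the wind blows toward the northeast.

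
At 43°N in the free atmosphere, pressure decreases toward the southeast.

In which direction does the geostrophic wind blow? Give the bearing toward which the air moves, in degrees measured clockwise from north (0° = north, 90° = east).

225°

The pressure-gradient force points toward the southeast (bearing 135°).
Geostrophic balance: in the Northern Hemisphere the Coriolis force deflects motion to the right, so the geostrophic wind blows 90° to the right of the pressure-gradient force (low pressure on the left).
Rotating 135° by 90° clockwise gives 225° — the wind blows toward the southwest.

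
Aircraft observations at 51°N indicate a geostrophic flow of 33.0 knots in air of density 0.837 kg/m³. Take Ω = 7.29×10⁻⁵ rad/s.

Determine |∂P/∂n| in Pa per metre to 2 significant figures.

1.6×10⁻³ Pa/m

Coriolis parameter at 51°N:
f = 2Ω sin φ = 2 × 7.29×10⁻⁵ × sin 51° = 1.13×10⁻⁴ s⁻¹
Wind speed in SI: 33.0 knots = 17.0 m/s
Geostrophic balance rearranged: |∂P/∂n| = f ρ V_g
|∂P/∂n| = 1.13×10⁻⁴ × 0.837 × 17.0 = 1.61×10⁻³ Pa/m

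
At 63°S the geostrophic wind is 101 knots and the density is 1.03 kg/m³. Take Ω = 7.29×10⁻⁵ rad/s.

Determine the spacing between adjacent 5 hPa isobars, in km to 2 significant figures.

72 km

Coriolis parameter at 63°S:
f = 2Ω sin φ = 2 × 7.29×10⁻⁵ × sin 63° = 1.30×10⁻⁴ s⁻¹
Wind speed in SI: 101 knots = 52.0 m/s
Geostrophic balance rearranged: |∂P/∂n| = f ρ V_g
|∂P/∂n| = 1.30×10⁻⁴ × 1.03 × 52.0 = 6.95×10⁻³ Pa/m
Isobar spacing: Δn = ΔP/|∂P/∂n| = 500 Pa / 6.95×10⁻³ Pa/m = 71918 m ≈ 72 km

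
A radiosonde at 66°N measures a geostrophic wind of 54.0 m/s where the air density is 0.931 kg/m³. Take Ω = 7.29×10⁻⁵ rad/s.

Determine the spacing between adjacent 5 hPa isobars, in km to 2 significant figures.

Coriolis parameter at 66°N:
f = 2Ω sin φ = 2 × 7.29×10⁻⁵ × sin 66° = 1.33×10⁻⁴ s⁻¹
Geostrophic balance rearranged: |∂P/∂n| = f ρ V_g
|∂P/∂n| = 1.33×10⁻⁴ × 0.931 × 54.0 = 6.70×10⁻³ Pa/m
Isobar spacing: Δn = ΔP/|∂P/∂n| = 500 Pa / 6.70×10⁻³ Pa/m = 74669 m ≈ 75 km

75 km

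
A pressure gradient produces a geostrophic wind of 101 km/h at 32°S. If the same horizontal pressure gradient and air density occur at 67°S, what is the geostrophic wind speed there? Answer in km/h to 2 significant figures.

With the same pressure gradient and density, V_g ∝ 1/f ∝ 1/sin φ.
V₂ = V₁ · sin φ₁ / sin φ₂ = 101 × sin 32° / sin 67°
V₂ = 101 × 0.5299/0.9205 = 58 km/h

58 km/h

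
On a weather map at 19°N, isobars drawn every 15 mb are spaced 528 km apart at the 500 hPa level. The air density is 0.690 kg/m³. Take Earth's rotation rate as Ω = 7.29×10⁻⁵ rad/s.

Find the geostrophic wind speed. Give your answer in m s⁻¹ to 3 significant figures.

Coriolis parameter at 19°N:
f = 2Ω sin φ = 2 × 7.29×10⁻⁵ × sin 19° = 4.75×10⁻⁵ s⁻¹
Pressure gradient: |∂P/∂n| = 1500 Pa / 528000 m = 2.84×10⁻³ Pa/m
Geostrophic balance (pressure-gradient force = Coriolis force):
V_g = (1/(fρ)) |∂P/∂n| = 2.84×10⁻³ / (4.75×10⁻⁵ × 0.690) = 86.7 m/s

86.7 m s⁻¹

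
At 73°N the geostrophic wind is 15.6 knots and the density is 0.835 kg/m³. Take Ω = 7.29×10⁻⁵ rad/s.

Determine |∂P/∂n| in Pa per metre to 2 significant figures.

Coriolis parameter at 73°N:
f = 2Ω sin φ = 2 × 7.29×10⁻⁵ × sin 73° = 1.39×10⁻⁴ s⁻¹
Wind speed in SI: 15.6 knots = 8.03 m/s
Geostrophic balance rearranged: |∂P/∂n| = f ρ V_g
|∂P/∂n| = 1.39×10⁻⁴ × 0.835 × 8.03 = 9.34×10⁻⁴ Pa/m

9.3×10⁻⁴ Pa/m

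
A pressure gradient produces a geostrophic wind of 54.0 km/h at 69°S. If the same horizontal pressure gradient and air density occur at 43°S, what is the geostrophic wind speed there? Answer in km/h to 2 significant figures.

With the same pressure gradient and density, V_g ∝ 1/f ∝ 1/sin φ.
V₂ = V₁ · sin φ₁ / sin φ₂ = 54.0 × sin 69° / sin 43°
V₂ = 54.0 × 0.9336/0.6820 = 74 km/h

74 km/h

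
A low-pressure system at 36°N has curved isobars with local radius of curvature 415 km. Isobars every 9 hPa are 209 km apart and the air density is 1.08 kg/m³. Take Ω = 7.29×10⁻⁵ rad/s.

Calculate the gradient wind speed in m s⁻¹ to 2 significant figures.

27 m s⁻¹

Coriolis parameter at 36°N:
f = 2Ω sin φ = 2 × 7.29×10⁻⁵ × sin 36° = 8.57×10⁻⁵ s⁻¹
Pressure gradient: |∂P/∂n| = 900 Pa / 209000 m = 4.31×10⁻³ Pa/m
Geostrophic speed: V_g = |∂P/∂n|/(fρ) = 4.31×10⁻³/(8.57×10⁻⁵ × 1.08) = 46.5 m/s
Around a low, centrifugal force acts outward with Coriolis, so pressure-gradient force balances both:
(1/ρ)|∂P/∂n| = fV + V²/R  →  V² + fR·V − fR·V_g = 0
With fR = 8.57×10⁻⁵ × 415×10³ m = 35.6 m/s:
V = [−fR + √((fR)² + 4 fR V_g)]/2 = [−35.6 + √(35.6² + 4×35.6×46.5)]/2 = 26.6 m/s
Subgeostrophic (V < V_g = 46.5 m/s), as expected around a low.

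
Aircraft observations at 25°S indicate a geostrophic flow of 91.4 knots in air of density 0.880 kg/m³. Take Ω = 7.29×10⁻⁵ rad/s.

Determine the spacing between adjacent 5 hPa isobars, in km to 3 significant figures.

196 km

Coriolis parameter at 25°S:
f = 2Ω sin φ = 2 × 7.29×10⁻⁵ × sin 25° = 6.16×10⁻⁵ s⁻¹
Wind speed in SI: 91.4 knots = 47.0 m/s
Geostrophic balance rearranged: |∂P/∂n| = f ρ V_g
|∂P/∂n| = 6.16×10⁻⁵ × 0.880 × 47.0 = 2.55×10⁻³ Pa/m
Isobar spacing: Δn = ΔP/|∂P/∂n| = 500 Pa / 2.55×10⁻³ Pa/m = 196109 m ≈ 196 km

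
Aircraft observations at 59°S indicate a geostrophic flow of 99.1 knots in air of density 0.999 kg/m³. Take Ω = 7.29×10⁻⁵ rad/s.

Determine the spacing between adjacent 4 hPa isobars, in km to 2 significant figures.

63 km

Coriolis parameter at 59°S:
f = 2Ω sin φ = 2 × 7.29×10⁻⁵ × sin 59° = 1.25×10⁻⁴ s⁻¹
Wind speed in SI: 99.1 knots = 51.0 m/s
Geostrophic balance rearranged: |∂P/∂n| = f ρ V_g
|∂P/∂n| = 1.25×10⁻⁴ × 0.999 × 51.0 = 6.37×10⁻³ Pa/m
Isobar spacing: Δn = ΔP/|∂P/∂n| = 400 Pa / 6.37×10⁻³ Pa/m = 62843 m ≈ 63 km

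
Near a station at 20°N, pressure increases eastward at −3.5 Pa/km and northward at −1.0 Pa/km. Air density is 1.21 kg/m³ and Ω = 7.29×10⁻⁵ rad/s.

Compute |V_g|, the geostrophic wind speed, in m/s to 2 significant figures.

60 m/s

Coriolis parameter at 20°N:
f = 2Ω sin φ = 2 × 7.29×10⁻⁵ × sin 20° = 4.99×10⁻⁵ s⁻¹
Component geostrophic relations (x east, y north):
u_g = −(1/(fρ)) ∂P/∂y,  v_g = (1/(fρ)) ∂P/∂x
u_g = −(−1.0×10⁻³)/(4.99×10⁻⁵ × 1.21) = 16.6 m/s;  v_g = (−3.5×10⁻³)/(4.99×10⁻⁵ × 1.21) = −58.0 m/s
|V_g| = √(u_g² + v_g²) = 60.3 m/s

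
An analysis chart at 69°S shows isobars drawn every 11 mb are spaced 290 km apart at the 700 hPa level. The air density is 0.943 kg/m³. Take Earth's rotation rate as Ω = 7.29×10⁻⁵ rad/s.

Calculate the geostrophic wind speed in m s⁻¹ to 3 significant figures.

Coriolis parameter at 69°S:
f = 2Ω sin φ = 2 × 7.29×10⁻⁵ × sin 69° = 1.36×10⁻⁴ s⁻¹
Pressure gradient: |∂P/∂n| = 1100 Pa / 290000 m = 3.79×10⁻³ Pa/m
Geostrophic balance (pressure-gradient force = Coriolis force):
V_g = (1/(fρ)) |∂P/∂n| = 3.79×10⁻³ / (1.36×10⁻⁴ × 0.943) = 29.6 m/s

29.6 m s⁻¹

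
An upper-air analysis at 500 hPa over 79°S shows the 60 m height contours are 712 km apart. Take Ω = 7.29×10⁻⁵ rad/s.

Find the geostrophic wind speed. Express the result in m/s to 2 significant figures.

Coriolis parameter at 79°S:
f = 2Ω sin φ = 2 × 7.29×10⁻⁵ × sin 79° = 1.43×10⁻⁴ s⁻¹
Height gradient: |∂Z/∂n| = 60 m / 712000 m = 8.43×10⁻⁵
On a pressure surface, geostrophic balance gives V_g = (g/f)|∂Z/∂n|:
V_g = 9.81 × 8.43×10⁻⁵ / 1.43×10⁻⁴ = 5.78 m/s

5.8 m/s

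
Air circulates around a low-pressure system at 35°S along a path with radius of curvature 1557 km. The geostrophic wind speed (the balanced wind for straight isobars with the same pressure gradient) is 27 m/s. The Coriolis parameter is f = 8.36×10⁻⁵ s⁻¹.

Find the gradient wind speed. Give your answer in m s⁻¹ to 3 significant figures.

Around a low, centrifugal force acts outward with Coriolis, so pressure-gradient force balances both:
(1/ρ)|∂P/∂n| = fV + V²/R  →  V² + fR·V − fR·V_g = 0
With fR = 8.36×10⁻⁵ × 1557×10³ m = 130 m/s:
V = [−fR + √((fR)² + 4 fR V_g)]/2 = [−130 + √(130² + 4×130×27)]/2 = 23 m/s
Subgeostrophic (V < V_g = 27 m/s), as expected around a low.

23.0 m s⁻¹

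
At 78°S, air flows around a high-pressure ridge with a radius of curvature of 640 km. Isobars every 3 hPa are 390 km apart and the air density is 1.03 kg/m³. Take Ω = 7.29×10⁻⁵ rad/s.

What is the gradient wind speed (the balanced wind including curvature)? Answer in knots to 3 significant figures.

10.8 knots

Coriolis parameter at 78°S:
f = 2Ω sin φ = 2 × 7.29×10⁻⁵ × sin 78° = 1.43×10⁻⁴ s⁻¹
Pressure gradient: |∂P/∂n| = 300 Pa / 390000 m = 7.69×10⁻⁴ Pa/m
Geostrophic speed: V_g = |∂P/∂n|/(fρ) = 7.69×10⁻⁴/(1.43×10⁻⁴ × 1.03) = 5.24 m/s
Around a high, pressure-gradient force acts outward with centrifugal, so Coriolis balances both:
fV = (1/ρ)|∂P/∂n| + V²/R  →  V² − fR·V + fR·V_g = 0
With fR = 1.43×10⁻⁴ × 640×10³ m = 91.3 m/s:
V = [fR − √((fR)² − 4 fR V_g)]/2 = [91.3 − √(91.3² − 4×91.3×5.24)]/2 = 5.58 m/s
Supergeostrophic (V > V_g = 5.24 m/s), as expected around a high.
Converting: 5.58 m/s × 1.944 = 10.8 knots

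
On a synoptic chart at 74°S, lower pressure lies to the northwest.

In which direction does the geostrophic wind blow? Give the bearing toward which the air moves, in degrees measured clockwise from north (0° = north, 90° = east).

225°

The pressure-gradient force points toward the northwest (bearing 315°).
Geostrophic balance: in the Southern Hemisphere the Coriolis force deflects motion to the left, so the geostrophic wind blows 90° to the left of the pressure-gradient force (low pressure on the right).
Rotating 315° by 90° counterclockwise gives 225° — the wind blows toward the southwest.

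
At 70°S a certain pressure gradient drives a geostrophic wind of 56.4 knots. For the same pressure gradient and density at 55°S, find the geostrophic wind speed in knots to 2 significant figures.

With the same pressure gradient and density, V_g ∝ 1/f ∝ 1/sin φ.
V₂ = V₁ · sin φ₁ / sin φ₂ = 56.4 × sin 70° / sin 55°
V₂ = 56.4 × 0.9397/0.8192 = 65 knots

65 knots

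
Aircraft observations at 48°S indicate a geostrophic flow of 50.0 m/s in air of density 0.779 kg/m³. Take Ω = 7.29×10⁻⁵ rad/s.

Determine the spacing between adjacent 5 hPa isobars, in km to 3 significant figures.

Coriolis parameter at 48°S:
f = 2Ω sin φ = 2 × 7.29×10⁻⁵ × sin 48° = 1.08×10⁻⁴ s⁻¹
Geostrophic balance rearranged: |∂P/∂n| = f ρ V_g
|∂P/∂n| = 1.08×10⁻⁴ × 0.779 × 50.0 = 4.22×10⁻³ Pa/m
Isobar spacing: Δn = ΔP/|∂P/∂n| = 500 Pa / 4.22×10⁻³ Pa/m = 118476 m ≈ 118 km

118 km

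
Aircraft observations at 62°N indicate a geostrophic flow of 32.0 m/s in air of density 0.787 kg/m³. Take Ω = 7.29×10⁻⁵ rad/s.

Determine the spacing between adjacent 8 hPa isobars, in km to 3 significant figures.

247 km

Coriolis parameter at 62°N:
f = 2Ω sin φ = 2 × 7.29×10⁻⁵ × sin 62° = 1.29×10⁻⁴ s⁻¹
Geostrophic balance rearranged: |∂P/∂n| = f ρ V_g
|∂P/∂n| = 1.29×10⁻⁴ × 0.787 × 32.0 = 3.24×10⁻³ Pa/m
Isobar spacing: Δn = ΔP/|∂P/∂n| = 800 Pa / 3.24×10⁻³ Pa/m = 246759 m ≈ 247 km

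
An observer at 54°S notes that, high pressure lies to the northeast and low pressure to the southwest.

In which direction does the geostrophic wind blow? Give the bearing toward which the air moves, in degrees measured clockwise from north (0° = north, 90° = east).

The pressure-gradient force points toward the southwest (bearing 225°).
Geostrophic balance: in the Southern Hemisphere the Coriolis force deflects motion to the left, so the geostrophic wind blows 90° to the left of the pressure-gradient force (low pressure on the right).
Rotating 225° by 90° counterclockwise gives 135° — the wind blows toward the southeast.

135°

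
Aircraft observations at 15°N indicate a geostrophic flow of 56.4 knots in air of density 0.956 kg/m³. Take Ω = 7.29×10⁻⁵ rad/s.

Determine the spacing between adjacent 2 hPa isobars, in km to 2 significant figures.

Coriolis parameter at 15°N:
f = 2Ω sin φ = 2 × 7.29×10⁻⁵ × sin 15° = 3.77×10⁻⁵ s⁻¹
Wind speed in SI: 56.4 knots = 29.0 m/s
Geostrophic balance rearranged: |∂P/∂n| = f ρ V_g
|∂P/∂n| = 3.77×10⁻⁵ × 0.956 × 29.0 = 1.05×10⁻³ Pa/m
Isobar spacing: Δn = ΔP/|∂P/∂n| = 200 Pa / 1.05×10⁻³ Pa/m = 191074 m ≈ 190 km

190 km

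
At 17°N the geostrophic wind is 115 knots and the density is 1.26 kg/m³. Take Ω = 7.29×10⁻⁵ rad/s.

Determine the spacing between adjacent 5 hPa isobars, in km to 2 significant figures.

Coriolis parameter at 17°N:
f = 2Ω sin φ = 2 × 7.29×10⁻⁵ × sin 17° = 4.26×10⁻⁵ s⁻¹
Wind speed in SI: 115 knots = 59.2 m/s
Geostrophic balance rearranged: |∂P/∂n| = f ρ V_g
|∂P/∂n| = 4.26×10⁻⁵ × 1.26 × 59.2 = 3.18×10⁻³ Pa/m
Isobar spacing: Δn = ΔP/|∂P/∂n| = 500 Pa / 3.18×10⁻³ Pa/m = 157351 m ≈ 160 km

160 km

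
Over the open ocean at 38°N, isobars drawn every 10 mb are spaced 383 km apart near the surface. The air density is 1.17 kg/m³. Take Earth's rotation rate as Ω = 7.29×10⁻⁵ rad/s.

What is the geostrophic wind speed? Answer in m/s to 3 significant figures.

Coriolis parameter at 38°N:
f = 2Ω sin φ = 2 × 7.29×10⁻⁵ × sin 38° = 8.98×10⁻⁵ s⁻¹
Pressure gradient: |∂P/∂n| = 1000 Pa / 383000 m = 2.61×10⁻³ Pa/m
Geostrophic balance (pressure-gradient force = Coriolis force):
V_g = (1/(fρ)) |∂P/∂n| = 2.61×10⁻³ / (8.98×10⁻⁵ × 1.17) = 24.9 m/s

24.9 m/s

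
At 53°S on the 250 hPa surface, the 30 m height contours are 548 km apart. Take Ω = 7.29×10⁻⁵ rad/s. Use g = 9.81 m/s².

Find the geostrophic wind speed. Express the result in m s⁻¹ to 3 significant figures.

4.61 m s⁻¹

Coriolis parameter at 53°S:
f = 2Ω sin φ = 2 × 7.29×10⁻⁵ × sin 53° = 1.16×10⁻⁴ s⁻¹
Height gradient: |∂Z/∂n| = 30 m / 548000 m = 5.47×10⁻⁵
On a pressure surface, geostrophic balance gives V_g = (g/f)|∂Z/∂n|:
V_g = 9.81 × 5.47×10⁻⁵ / 1.16×10⁻⁴ = 4.61 m/s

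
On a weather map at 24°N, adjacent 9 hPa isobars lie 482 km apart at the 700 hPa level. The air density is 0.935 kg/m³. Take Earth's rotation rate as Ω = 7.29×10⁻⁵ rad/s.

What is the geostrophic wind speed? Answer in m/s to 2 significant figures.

34 m/s

Coriolis parameter at 24°N:
f = 2Ω sin φ = 2 × 7.29×10⁻⁵ × sin 24° = 5.93×10⁻⁵ s⁻¹
Pressure gradient: |∂P/∂n| = 900 Pa / 482000 m = 1.87×10⁻³ Pa/m
Geostrophic balance (pressure-gradient force = Coriolis force):
V_g = (1/(fρ)) |∂P/∂n| = 1.87×10⁻³ / (5.93×10⁻⁵ × 0.935) = 33.7 m/s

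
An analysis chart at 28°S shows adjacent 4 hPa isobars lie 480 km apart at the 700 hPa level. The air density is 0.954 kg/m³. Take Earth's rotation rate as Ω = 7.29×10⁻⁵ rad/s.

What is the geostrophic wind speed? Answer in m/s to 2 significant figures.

Coriolis parameter at 28°S:
f = 2Ω sin φ = 2 × 7.29×10⁻⁵ × sin 28° = 6.84×10⁻⁵ s⁻¹
Pressure gradient: |∂P/∂n| = 400 Pa / 480000 m = 8.33×10⁻⁴ Pa/m
Geostrophic balance (pressure-gradient force = Coriolis force):
V_g = (1/(fρ)) |∂P/∂n| = 8.33×10⁻⁴ / (6.84×10⁻⁵ × 0.954) = 12.8 m/s

13 m/s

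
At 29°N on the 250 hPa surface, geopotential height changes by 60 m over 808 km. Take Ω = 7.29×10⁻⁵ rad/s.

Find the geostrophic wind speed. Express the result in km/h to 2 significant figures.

Coriolis parameter at 29°N:
f = 2Ω sin φ = 2 × 7.29×10⁻⁵ × sin 29° = 7.07×10⁻⁵ s⁻¹
Height gradient: |∂Z/∂n| = 60 m / 808000 m = 7.43×10⁻⁵
On a pressure surface, geostrophic balance gives V_g = (g/f)|∂Z/∂n|:
V_g = 9.81 × 7.43×10⁻⁵ / 7.07×10⁻⁵ = 10.3 m/s
Converting: 10.3 m/s × 3.6 = 37 km/h

37 km/h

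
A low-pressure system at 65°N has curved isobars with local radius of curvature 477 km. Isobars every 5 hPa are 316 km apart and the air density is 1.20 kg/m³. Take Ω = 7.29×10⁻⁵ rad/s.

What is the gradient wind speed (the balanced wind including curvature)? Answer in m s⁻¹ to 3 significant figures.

Coriolis parameter at 65°N:
f = 2Ω sin φ = 2 × 7.29×10⁻⁵ × sin 65° = 1.32×10⁻⁴ s⁻¹
Pressure gradient: |∂P/∂n| = 500 Pa / 316000 m = 1.58×10⁻³ Pa/m
Geostrophic speed: V_g = |∂P/∂n|/(fρ) = 1.58×10⁻³/(1.32×10⁻⁴ × 1.20) = 9.98 m/s
Around a low, centrifugal force acts outward with Coriolis, so pressure-gradient force balances both:
(1/ρ)|∂P/∂n| = fV + V²/R  →  V² + fR·V − fR·V_g = 0
With fR = 1.32×10⁻⁴ × 477×10³ m = 63.0 m/s:
V = [−fR + √((fR)² + 4 fR V_g)]/2 = [−63.0 + √(63.0² + 4×63.0×9.98)]/2 = 8.76 m/s
Subgeostrophic (V < V_g = 9.98 m/s), as expected around a low.

8.76 m s⁻¹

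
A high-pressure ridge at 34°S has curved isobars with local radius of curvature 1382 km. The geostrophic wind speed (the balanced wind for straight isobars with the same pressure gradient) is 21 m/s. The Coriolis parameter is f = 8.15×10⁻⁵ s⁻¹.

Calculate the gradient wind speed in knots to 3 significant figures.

54.3 knots

Around a high, pressure-gradient force acts outward with centrifugal, so Coriolis balances both:
fV = (1/ρ)|∂P/∂n| + V²/R  →  V² − fR·V + fR·V_g = 0
With fR = 8.15×10⁻⁵ × 1382×10³ m = 113 m/s:
V = [fR − √((fR)² − 4 fR V_g)]/2 = [113 − √(113² − 4×113×21)]/2 = 27.9 m/s
Supergeostrophic (V > V_g = 21 m/s), as expected around a high.
Converting: 27.9 m/s × 1.944 = 54.3 knots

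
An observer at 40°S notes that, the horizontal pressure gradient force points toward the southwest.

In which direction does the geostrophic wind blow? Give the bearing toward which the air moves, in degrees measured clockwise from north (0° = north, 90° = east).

135°

The pressure-gradient force points toward the southwest (bearing 225°).
Geostrophic balance: in the Southern Hemisphere the Coriolis force deflects motion to the left, so the geostrophic wind blows 90° to the left of the pressure-gradient force (low pressure on the right).
Rotating 225° by 90° counterclockwise gives 135° — the wind blows toward the southeast.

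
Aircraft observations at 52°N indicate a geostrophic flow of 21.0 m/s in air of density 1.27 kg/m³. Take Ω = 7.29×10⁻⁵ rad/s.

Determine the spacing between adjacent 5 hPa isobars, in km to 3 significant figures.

Coriolis parameter at 52°N:
f = 2Ω sin φ = 2 × 7.29×10⁻⁵ × sin 52° = 1.15×10⁻⁴ s⁻¹
Geostrophic balance rearranged: |∂P/∂n| = f ρ V_g
|∂P/∂n| = 1.15×10⁻⁴ × 1.27 × 21.0 = 3.06×10⁻³ Pa/m
Isobar spacing: Δn = ΔP/|∂P/∂n| = 500 Pa / 3.06×10⁻³ Pa/m = 163176 m ≈ 163 km

163 km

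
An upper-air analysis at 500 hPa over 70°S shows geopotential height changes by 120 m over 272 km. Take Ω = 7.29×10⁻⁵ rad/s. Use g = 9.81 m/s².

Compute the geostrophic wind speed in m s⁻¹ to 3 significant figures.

31.6 m s⁻¹

Coriolis parameter at 70°S:
f = 2Ω sin φ = 2 × 7.29×10⁻⁵ × sin 70° = 1.37×10⁻⁴ s⁻¹
Height gradient: |∂Z/∂n| = 120 m / 272000 m = 4.41×10⁻⁴
On a pressure surface, geostrophic balance gives V_g = (g/f)|∂Z/∂n|:
V_g = 9.81 × 4.41×10⁻⁴ / 1.37×10⁻⁴ = 31.6 m/s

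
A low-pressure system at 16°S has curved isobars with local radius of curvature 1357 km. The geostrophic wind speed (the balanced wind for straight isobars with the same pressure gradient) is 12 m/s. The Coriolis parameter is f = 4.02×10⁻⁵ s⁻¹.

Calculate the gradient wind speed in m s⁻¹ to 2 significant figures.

10 m s⁻¹

Around a low, centrifugal force acts outward with Coriolis, so pressure-gradient force balances both:
(1/ρ)|∂P/∂n| = fV + V²/R  →  V² + fR·V − fR·V_g = 0
With fR = 4.02×10⁻⁵ × 1357×10³ m = 54.6 m/s:
V = [−fR + √((fR)² + 4 fR V_g)]/2 = [−54.6 + √(54.6² + 4×54.6×12)]/2 = 10.1 m/s
Subgeostrophic (V < V_g = 12 m/s), as expected around a low.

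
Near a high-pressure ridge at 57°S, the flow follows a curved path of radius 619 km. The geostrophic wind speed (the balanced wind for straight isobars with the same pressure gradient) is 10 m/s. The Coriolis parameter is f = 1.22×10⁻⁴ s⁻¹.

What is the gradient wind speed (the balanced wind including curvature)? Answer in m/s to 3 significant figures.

11.9 m/s

Around a high, pressure-gradient force acts outward with centrifugal, so Coriolis balances both:
fV = (1/ρ)|∂P/∂n| + V²/R  →  V² − fR·V + fR·V_g = 0
With fR = 1.22×10⁻⁴ × 619×10³ m = 75.5 m/s:
V = [fR − √((fR)² − 4 fR V_g)]/2 = [75.5 − √(75.5² − 4×75.5×10)]/2 = 11.9 m/s
Supergeostrophic (V > V_g = 10 m/s), as expected around a high.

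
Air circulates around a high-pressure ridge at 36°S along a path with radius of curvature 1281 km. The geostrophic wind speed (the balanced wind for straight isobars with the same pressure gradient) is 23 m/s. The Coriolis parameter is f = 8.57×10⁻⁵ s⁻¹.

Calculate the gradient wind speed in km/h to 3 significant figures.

Around a high, pressure-gradient force acts outward with centrifugal, so Coriolis balances both:
fV = (1/ρ)|∂P/∂n| + V²/R  →  V² − fR·V + fR·V_g = 0
With fR = 8.57×10⁻⁵ × 1281×10³ m = 110 m/s:
V = [fR − √((fR)² − 4 fR V_g)]/2 = [110 − √(110² − 4×110×23)]/2 = 32.8 m/s
Supergeostrophic (V > V_g = 23 m/s), as expected around a high.
Converting: 32.8 m/s × 3.6 = 118 km/h

118 km/h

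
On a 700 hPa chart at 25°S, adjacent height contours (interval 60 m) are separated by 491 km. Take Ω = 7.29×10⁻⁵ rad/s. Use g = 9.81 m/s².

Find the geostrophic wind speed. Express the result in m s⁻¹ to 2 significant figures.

Coriolis parameter at 25°S:
f = 2Ω sin φ = 2 × 7.29×10⁻⁵ × sin 25° = 6.16×10⁻⁵ s⁻¹
Height gradient: |∂Z/∂n| = 60 m / 491000 m = 1.22×10⁻⁴
On a pressure surface, geostrophic balance gives V_g = (g/f)|∂Z/∂n|:
V_g = 9.81 × 1.22×10⁻⁴ / 6.16×10⁻⁵ = 19.5 m/s

19 m s⁻¹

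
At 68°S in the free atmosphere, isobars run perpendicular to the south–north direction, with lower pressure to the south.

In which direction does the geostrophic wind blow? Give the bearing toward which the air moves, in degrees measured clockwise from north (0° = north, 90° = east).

090°

The pressure-gradient force points toward the south (bearing 180°).
Geostrophic balance: in the Southern Hemisphere the Coriolis force deflects motion to the left, so the geostrophic wind blows 90° to the left of the pressure-gradient force (low pressure on the right).
Rotating 180° by 90° counterclockwise gives 090° — the wind blows toward the east.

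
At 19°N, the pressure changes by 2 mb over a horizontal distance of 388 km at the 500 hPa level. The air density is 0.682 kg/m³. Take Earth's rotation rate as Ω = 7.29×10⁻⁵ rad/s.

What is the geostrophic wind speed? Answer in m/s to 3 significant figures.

15.9 m/s

Coriolis parameter at 19°N:
f = 2Ω sin φ = 2 × 7.29×10⁻⁵ × sin 19° = 4.75×10⁻⁵ s⁻¹
Pressure gradient: |∂P/∂n| = 200 Pa / 388000 m = 5.15×10⁻⁴ Pa/m
Geostrophic balance (pressure-gradient force = Coriolis force):
V_g = (1/(fρ)) |∂P/∂n| = 5.15×10⁻⁴ / (4.75×10⁻⁵ × 0.682) = 15.9 m/s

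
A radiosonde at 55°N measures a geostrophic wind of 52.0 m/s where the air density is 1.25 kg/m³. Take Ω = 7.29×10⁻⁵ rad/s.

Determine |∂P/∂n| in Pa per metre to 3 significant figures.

Coriolis parameter at 55°N:
f = 2Ω sin φ = 2 × 7.29×10⁻⁵ × sin 55° = 1.19×10⁻⁴ s⁻¹
Geostrophic balance rearranged: |∂P/∂n| = f ρ V_g
|∂P/∂n| = 1.19×10⁻⁴ × 1.25 × 52.0 = 7.76×10⁻³ Pa/m

7.76×10⁻³ Pa/m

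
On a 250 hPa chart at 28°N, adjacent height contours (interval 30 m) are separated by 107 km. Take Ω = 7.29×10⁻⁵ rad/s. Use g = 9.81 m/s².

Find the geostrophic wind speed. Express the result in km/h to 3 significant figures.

145 km/h

Coriolis parameter at 28°N:
f = 2Ω sin φ = 2 × 7.29×10⁻⁵ × sin 28° = 6.84×10⁻⁵ s⁻¹
Height gradient: |∂Z/∂n| = 30 m / 107000 m = 2.80×10⁻⁴
On a pressure surface, geostrophic balance gives V_g = (g/f)|∂Z/∂n|:
V_g = 9.81 × 2.80×10⁻⁴ / 6.84×10⁻⁵ = 40.2 m/s
Converting: 40.2 m/s × 3.6 = 145 km/h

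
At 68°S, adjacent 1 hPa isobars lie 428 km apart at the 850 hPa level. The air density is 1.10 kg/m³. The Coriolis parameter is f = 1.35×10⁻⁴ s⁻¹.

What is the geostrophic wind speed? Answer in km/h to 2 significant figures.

Pressure gradient: |∂P/∂n| = 100 Pa / 428000 m = 2.34×10⁻⁴ Pa/m
Geostrophic balance (pressure-gradient force = Coriolis force):
V_g = (1/(fρ)) |∂P/∂n| = 2.34×10⁻⁴ / (1.35×10⁻⁴ × 1.10) = 1.57 m/s
Converting: 1.57 m/s × 3.6 = 5.7 km/h

5.7 km/h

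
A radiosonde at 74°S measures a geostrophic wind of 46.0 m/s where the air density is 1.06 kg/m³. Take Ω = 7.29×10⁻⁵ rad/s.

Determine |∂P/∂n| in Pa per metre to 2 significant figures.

Coriolis parameter at 74°S:
f = 2Ω sin φ = 2 × 7.29×10⁻⁵ × sin 74° = 1.40×10⁻⁴ s⁻¹
Geostrophic balance rearranged: |∂P/∂n| = f ρ V_g
|∂P/∂n| = 1.40×10⁻⁴ × 1.06 × 46.0 = 6.83×10⁻³ Pa/m

6.8×10⁻³ Pa/m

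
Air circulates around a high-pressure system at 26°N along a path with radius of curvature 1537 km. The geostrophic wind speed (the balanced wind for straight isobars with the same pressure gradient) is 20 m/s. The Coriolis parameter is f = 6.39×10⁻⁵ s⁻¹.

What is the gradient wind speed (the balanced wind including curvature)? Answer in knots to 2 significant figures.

Around a high, pressure-gradient force acts outward with centrifugal, so Coriolis balances both:
fV = (1/ρ)|∂P/∂n| + V²/R  →  V² − fR·V + fR·V_g = 0
With fR = 6.39×10⁻⁵ × 1537×10³ m = 98.2 m/s:
V = [fR − √((fR)² − 4 fR V_g)]/2 = [98.2 − √(98.2² − 4×98.2×20)]/2 = 28 m/s
Supergeostrophic (V > V_g = 20 m/s), as expected around a high.
Converting: 28 m/s × 1.944 = 54 knots

54 knots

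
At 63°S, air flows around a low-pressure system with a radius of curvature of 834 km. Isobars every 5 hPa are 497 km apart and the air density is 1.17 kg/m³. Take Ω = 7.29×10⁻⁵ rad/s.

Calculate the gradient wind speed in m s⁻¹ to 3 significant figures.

6.26 m s⁻¹

Coriolis parameter at 63°S:
f = 2Ω sin φ = 2 × 7.29×10⁻⁵ × sin 63° = 1.30×10⁻⁴ s⁻¹
Pressure gradient: |∂P/∂n| = 500 Pa / 497000 m = 1.01×10⁻³ Pa/m
Geostrophic speed: V_g = |∂P/∂n|/(fρ) = 1.01×10⁻³/(1.30×10⁻⁴ × 1.17) = 6.62 m/s
Around a low, centrifugal force acts outward with Coriolis, so pressure-gradient force balances both:
(1/ρ)|∂P/∂n| = fV + V²/R  →  V² + fR·V − fR·V_g = 0
With fR = 1.30×10⁻⁴ × 834×10³ m = 108 m/s:
V = [−fR + √((fR)² + 4 fR V_g)]/2 = [−108 + √(108² + 4×108×6.62)]/2 = 6.26 m/s
Subgeostrophic (V < V_g = 6.62 m/s), as expected around a low.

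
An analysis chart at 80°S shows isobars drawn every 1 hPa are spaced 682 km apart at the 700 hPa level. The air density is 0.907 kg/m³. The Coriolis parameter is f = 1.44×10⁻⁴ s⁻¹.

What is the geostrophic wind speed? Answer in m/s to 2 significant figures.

Pressure gradient: |∂P/∂n| = 100 Pa / 682000 m = 1.47×10⁻⁴ Pa/m
Geostrophic balance (pressure-gradient force = Coriolis force):
V_g = (1/(fρ)) |∂P/∂n| = 1.47×10⁻⁴ / (1.44×10⁻⁴ × 0.907) = 1.12 m/s

1.1 m/s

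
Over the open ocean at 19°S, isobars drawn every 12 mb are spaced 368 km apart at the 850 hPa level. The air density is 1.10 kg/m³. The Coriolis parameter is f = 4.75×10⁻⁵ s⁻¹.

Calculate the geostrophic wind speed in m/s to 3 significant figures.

62.4 m/s

Pressure gradient: |∂P/∂n| = 1200 Pa / 368000 m = 3.26×10⁻³ Pa/m
Geostrophic balance (pressure-gradient force = Coriolis force):
V_g = (1/(fρ)) |∂P/∂n| = 3.26×10⁻³ / (4.75×10⁻⁵ × 1.10) = 62.4 m/s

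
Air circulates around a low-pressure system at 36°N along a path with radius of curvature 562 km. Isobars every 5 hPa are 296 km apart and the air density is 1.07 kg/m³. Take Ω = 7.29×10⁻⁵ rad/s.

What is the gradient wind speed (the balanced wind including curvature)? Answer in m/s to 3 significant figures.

14.2 m/s

Coriolis parameter at 36°N:
f = 2Ω sin φ = 2 × 7.29×10⁻⁵ × sin 36° = 8.57×10⁻⁵ s⁻¹
Pressure gradient: |∂P/∂n| = 500 Pa / 296000 m = 1.69×10⁻³ Pa/m
Geostrophic speed: V_g = |∂P/∂n|/(fρ) = 1.69×10⁻³/(8.57×10⁻⁵ × 1.07) = 18.4 m/s
Around a low, centrifugal force acts outward with Coriolis, so pressure-gradient force balances both:
(1/ρ)|∂P/∂n| = fV + V²/R  →  V² + fR·V − fR·V_g = 0
With fR = 8.57×10⁻⁵ × 562×10³ m = 48.2 m/s:
V = [−fR + √((fR)² + 4 fR V_g)]/2 = [−48.2 + √(48.2² + 4×48.2×18.4)]/2 = 14.2 m/s
Subgeostrophic (V < V_g = 18.4 m/s), as expected around a low.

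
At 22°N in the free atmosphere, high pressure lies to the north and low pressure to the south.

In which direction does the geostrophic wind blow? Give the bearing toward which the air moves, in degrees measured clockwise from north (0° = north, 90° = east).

270°

The pressure-gradient force points toward the south (bearing 180°).
Geostrophic balance: in the Northern Hemisphere the Coriolis force deflects motion to the right, so the geostrophic wind blows 90° to the right of the pressure-gradient force (low pressure on the left).
Rotating 180° by 90° clockwise gives 270° — the wind blows toward the west.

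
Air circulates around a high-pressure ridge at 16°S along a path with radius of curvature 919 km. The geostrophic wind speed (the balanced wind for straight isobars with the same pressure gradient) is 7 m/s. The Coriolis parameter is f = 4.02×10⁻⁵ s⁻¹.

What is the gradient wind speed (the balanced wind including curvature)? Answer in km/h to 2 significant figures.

Around a high, pressure-gradient force acts outward with centrifugal, so Coriolis balances both:
fV = (1/ρ)|∂P/∂n| + V²/R  →  V² − fR·V + fR·V_g = 0
With fR = 4.02×10⁻⁵ × 919×10³ m = 36.9 m/s:
V = [fR − √((fR)² − 4 fR V_g)]/2 = [36.9 − √(36.9² − 4×36.9×7)]/2 = 9.38 m/s
Supergeostrophic (V > V_g = 7 m/s), as expected around a high.
Converting: 9.38 m/s × 3.6 = 34 km/h

34 km/h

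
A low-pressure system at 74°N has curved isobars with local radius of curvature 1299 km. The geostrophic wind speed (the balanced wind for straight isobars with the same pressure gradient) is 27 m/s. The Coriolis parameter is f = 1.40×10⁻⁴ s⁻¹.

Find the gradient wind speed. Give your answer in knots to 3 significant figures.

Around a low, centrifugal force acts outward with Coriolis, so pressure-gradient force balances both:
(1/ρ)|∂P/∂n| = fV + V²/R  →  V² + fR·V − fR·V_g = 0
With fR = 1.40×10⁻⁴ × 1299×10³ m = 182 m/s:
V = [−fR + √((fR)² + 4 fR V_g)]/2 = [−182 + √(182² + 4×182×27)]/2 = 23.9 m/s
Subgeostrophic (V < V_g = 27 m/s), as expected around a low.
Converting: 23.9 m/s × 1.944 = 46.4 knots

46.4 knots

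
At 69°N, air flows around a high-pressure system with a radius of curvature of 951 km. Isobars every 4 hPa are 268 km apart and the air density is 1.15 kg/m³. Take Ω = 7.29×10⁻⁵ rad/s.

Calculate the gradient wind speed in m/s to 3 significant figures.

10.4 m/s

Coriolis parameter at 69°N:
f = 2Ω sin φ = 2 × 7.29×10⁻⁵ × sin 69° = 1.36×10⁻⁴ s⁻¹
Pressure gradient: |∂P/∂n| = 400 Pa / 268000 m = 1.49×10⁻³ Pa/m
Geostrophic speed: V_g = |∂P/∂n|/(fρ) = 1.49×10⁻³/(1.36×10⁻⁴ × 1.15) = 9.53 m/s
Around a high, pressure-gradient force acts outward with centrifugal, so Coriolis balances both:
fV = (1/ρ)|∂P/∂n| + V²/R  →  V² − fR·V + fR·V_g = 0
With fR = 1.36×10⁻⁴ × 951×10³ m = 129 m/s:
V = [fR − √((fR)² − 4 fR V_g)]/2 = [129 − √(129² − 4×129×9.53)]/2 = 10.4 m/s
Supergeostrophic (V > V_g = 9.53 m/s), as expected around a high.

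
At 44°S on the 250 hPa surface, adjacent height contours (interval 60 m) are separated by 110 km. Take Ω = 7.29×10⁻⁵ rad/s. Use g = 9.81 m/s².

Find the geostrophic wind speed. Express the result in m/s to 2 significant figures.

53 m/s

Coriolis parameter at 44°S:
f = 2Ω sin φ = 2 × 7.29×10⁻⁵ × sin 44° = 1.01×10⁻⁴ s⁻¹
Height gradient: |∂Z/∂n| = 60 m / 110000 m = 5.45×10⁻⁴
On a pressure surface, geostrophic balance gives V_g = (g/f)|∂Z/∂n|:
V_g = 9.81 × 5.45×10⁻⁴ / 1.01×10⁻⁴ = 52.8 m/s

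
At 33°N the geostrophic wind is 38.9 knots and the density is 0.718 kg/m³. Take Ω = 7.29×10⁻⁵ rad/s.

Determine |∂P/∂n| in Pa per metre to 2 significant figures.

Coriolis parameter at 33°N:
f = 2Ω sin φ = 2 × 7.29×10⁻⁵ × sin 33° = 7.94×10⁻⁵ s⁻¹
Wind speed in SI: 38.9 knots = 20.0 m/s
Geostrophic balance rearranged: |∂P/∂n| = f ρ V_g
|∂P/∂n| = 7.94×10⁻⁵ × 0.718 × 20.0 = 1.14×10⁻³ Pa/m

1.1×10⁻³ Pa/m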